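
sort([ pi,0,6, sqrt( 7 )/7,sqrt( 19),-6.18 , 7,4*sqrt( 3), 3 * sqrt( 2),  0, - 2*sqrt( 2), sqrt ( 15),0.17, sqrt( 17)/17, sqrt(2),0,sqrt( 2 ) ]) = [- 6.18,-2 * sqrt(2), 0, 0,0, 0.17, sqrt( 17)/17, sqrt(7 )/7,sqrt( 2), sqrt( 2), pi, sqrt( 15 ), 3*sqrt( 2), sqrt( 19),6, 4*sqrt( 3), 7 ]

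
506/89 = 506/89 = 5.69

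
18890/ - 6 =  - 3149  +  2/3 = - 3148.33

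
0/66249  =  0 =0.00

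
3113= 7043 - 3930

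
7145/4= 1786 + 1/4   =  1786.25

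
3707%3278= 429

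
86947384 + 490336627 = 577284011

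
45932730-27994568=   17938162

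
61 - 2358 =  - 2297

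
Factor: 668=2^2*167^1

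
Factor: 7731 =3^2*859^1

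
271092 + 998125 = 1269217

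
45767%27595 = 18172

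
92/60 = 1 + 8/15= 1.53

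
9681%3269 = 3143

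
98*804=78792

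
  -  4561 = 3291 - 7852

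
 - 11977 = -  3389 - 8588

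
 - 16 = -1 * 16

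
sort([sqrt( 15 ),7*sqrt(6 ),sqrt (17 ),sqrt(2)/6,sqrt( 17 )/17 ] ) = [ sqrt( 2) /6 , sqrt( 17) /17,sqrt(  15), sqrt(17 ) , 7*sqrt ( 6 )]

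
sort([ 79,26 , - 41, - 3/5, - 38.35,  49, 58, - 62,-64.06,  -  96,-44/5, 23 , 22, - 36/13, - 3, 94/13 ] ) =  [ - 96, - 64.06,-62,-41 , - 38.35,-44/5, - 3,-36/13, - 3/5,94/13,22, 23, 26,49, 58, 79] 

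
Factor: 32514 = 2^1*3^1*5419^1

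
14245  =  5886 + 8359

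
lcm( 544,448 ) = 7616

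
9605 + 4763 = 14368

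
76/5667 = 76/5667 =0.01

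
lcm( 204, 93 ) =6324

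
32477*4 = 129908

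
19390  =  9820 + 9570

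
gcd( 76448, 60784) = 16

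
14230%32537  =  14230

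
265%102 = 61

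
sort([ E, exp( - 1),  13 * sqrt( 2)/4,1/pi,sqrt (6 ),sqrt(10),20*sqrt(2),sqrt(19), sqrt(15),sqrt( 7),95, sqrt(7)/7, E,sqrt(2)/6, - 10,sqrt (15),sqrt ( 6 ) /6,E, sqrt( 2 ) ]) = [-10,sqrt(2)/6,1/pi,exp( - 1),sqrt(  7)/7,sqrt(6) /6,sqrt(2 ), sqrt( 6 ), sqrt (7),E,E,E,sqrt ( 10 ), sqrt (15),sqrt( 15), sqrt(19),  13 * sqrt(2) /4 , 20 * sqrt( 2 ),95 ]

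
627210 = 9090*69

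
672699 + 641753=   1314452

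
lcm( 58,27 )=1566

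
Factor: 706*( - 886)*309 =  -2^2*3^1*103^1*353^1*443^1= - 193284444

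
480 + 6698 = 7178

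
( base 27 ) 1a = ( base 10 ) 37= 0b100101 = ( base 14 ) 29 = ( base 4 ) 211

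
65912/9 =7323 + 5/9 = 7323.56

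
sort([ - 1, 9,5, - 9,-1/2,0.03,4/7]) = [ -9,  -  1, - 1/2,0.03 , 4/7,5, 9] 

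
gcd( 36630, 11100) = 1110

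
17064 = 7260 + 9804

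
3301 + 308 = 3609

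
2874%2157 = 717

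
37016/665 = 55  +  63/95 = 55.66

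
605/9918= 605/9918 = 0.06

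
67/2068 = 67/2068 = 0.03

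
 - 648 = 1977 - 2625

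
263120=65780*4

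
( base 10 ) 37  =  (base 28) 19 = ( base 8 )45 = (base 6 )101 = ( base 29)18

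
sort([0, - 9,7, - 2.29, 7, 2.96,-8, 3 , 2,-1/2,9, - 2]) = [  -  9, - 8, - 2.29,- 2, - 1/2 , 0,2, 2.96, 3,7, 7, 9]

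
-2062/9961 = - 1 + 7899/9961= - 0.21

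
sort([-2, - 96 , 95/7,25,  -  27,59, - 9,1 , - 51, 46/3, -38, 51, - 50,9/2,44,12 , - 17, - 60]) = [ - 96,-60, - 51, - 50,-38, - 27,-17, - 9, - 2,1 , 9/2,12,  95/7,46/3,25,44,  51, 59] 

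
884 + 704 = 1588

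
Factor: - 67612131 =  - 3^3*2504153^1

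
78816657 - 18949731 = 59866926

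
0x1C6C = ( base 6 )53404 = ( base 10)7276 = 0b1110001101100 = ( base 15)2251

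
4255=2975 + 1280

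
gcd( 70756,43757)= 931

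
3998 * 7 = 27986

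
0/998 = 0 = 0.00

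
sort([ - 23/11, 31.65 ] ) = [ - 23/11, 31.65]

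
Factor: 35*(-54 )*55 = -103950=-2^1*3^3 *5^2*7^1*11^1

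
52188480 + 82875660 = 135064140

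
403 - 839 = - 436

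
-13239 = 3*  ( - 4413)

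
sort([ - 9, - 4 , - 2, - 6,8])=[-9, - 6, - 4,-2, 8] 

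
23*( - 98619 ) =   -  2268237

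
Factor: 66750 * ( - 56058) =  - 2^2*3^2 * 5^3*89^1 * 9343^1 = - 3741871500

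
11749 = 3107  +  8642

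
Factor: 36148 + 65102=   2^1*3^4*5^4= 101250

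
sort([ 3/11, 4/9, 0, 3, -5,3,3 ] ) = [-5, 0, 3/11 , 4/9, 3,  3, 3]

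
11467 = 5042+6425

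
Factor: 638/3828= 1/6  =  2^(  -  1 )*3^(-1)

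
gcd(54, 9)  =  9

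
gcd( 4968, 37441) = 1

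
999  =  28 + 971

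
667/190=3 + 97/190 = 3.51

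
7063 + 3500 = 10563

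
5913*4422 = 26147286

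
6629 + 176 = 6805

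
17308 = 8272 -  - 9036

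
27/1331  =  27/1331=0.02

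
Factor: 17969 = 7^1*17^1*151^1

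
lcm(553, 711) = 4977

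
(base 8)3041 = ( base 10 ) 1569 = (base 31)1JJ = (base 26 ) 289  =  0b11000100001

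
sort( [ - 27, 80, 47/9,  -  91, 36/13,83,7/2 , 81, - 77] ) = [-91, - 77,-27, 36/13,7/2, 47/9,80 , 81, 83 ]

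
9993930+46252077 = 56246007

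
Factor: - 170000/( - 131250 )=2^3 * 3^(-1)*5^( - 1) * 7^(-1 )*17^1  =  136/105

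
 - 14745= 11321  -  26066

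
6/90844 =3/45422 =0.00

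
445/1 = 445 = 445.00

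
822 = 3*274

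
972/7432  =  243/1858  =  0.13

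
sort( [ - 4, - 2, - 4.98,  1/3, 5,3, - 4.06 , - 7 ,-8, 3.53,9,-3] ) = [-8, - 7, - 4.98, -4.06,  -  4, - 3,-2, 1/3, 3,3.53, 5, 9] 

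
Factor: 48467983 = 48467983^1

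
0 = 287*0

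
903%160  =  103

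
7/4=7/4 = 1.75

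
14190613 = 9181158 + 5009455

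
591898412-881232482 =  - 289334070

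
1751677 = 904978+846699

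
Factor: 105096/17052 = 302/49 = 2^1*7^ ( - 2 ) * 151^1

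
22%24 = 22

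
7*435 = 3045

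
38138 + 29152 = 67290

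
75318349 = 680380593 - 605062244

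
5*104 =520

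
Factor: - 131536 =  - 2^4 *8221^1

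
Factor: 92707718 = 2^1 * 37^1*139^1*9013^1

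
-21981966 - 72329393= -94311359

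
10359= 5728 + 4631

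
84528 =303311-218783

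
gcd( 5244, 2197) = 1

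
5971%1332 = 643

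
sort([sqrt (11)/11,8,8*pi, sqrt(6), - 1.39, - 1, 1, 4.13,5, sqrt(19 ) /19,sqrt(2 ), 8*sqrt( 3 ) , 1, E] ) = [ - 1.39,- 1,sqrt(19)/19,sqrt(11)/11, 1 , 1, sqrt( 2 ), sqrt(6 ), E, 4.13, 5, 8,8*sqrt( 3), 8 * pi] 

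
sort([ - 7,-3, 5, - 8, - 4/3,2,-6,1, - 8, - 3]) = [ - 8, - 8, - 7, - 6, - 3, - 3, - 4/3,1, 2, 5] 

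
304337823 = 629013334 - 324675511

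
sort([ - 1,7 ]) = [-1, 7 ] 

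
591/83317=591/83317 = 0.01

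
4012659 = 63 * 63693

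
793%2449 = 793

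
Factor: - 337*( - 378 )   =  127386 =2^1 * 3^3*7^1*337^1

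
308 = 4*77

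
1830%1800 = 30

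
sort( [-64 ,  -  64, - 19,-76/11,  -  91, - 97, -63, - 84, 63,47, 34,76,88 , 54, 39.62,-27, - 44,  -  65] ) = [ - 97, - 91,  -  84, - 65, - 64,-64, - 63 ,-44,  -  27, - 19, - 76/11, 34,  39.62,47,54, 63, 76, 88]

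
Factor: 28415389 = 29^1* 43^1*22787^1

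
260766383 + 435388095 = 696154478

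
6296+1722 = 8018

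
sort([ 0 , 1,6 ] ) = [0, 1, 6]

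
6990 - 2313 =4677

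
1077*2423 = 2609571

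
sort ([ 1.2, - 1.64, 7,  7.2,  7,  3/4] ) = [ - 1.64 , 3/4, 1.2,7,  7,7.2]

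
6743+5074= 11817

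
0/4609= 0 = 0.00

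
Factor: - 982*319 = -2^1*11^1*29^1*491^1 = - 313258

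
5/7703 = 5/7703 = 0.00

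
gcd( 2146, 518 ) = 74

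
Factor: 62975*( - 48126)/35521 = -2^1*3^1*5^2  *11^1*13^1*229^1*617^1*35521^( - 1) = - 3030734850/35521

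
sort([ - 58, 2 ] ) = [ - 58  ,  2] 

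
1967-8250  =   - 6283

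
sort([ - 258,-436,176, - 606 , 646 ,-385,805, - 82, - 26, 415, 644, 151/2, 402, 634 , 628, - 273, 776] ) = [ - 606, - 436, - 385,  -  273,-258, - 82, - 26,151/2, 176 , 402,415, 628, 634, 644, 646,776, 805]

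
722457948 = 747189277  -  24731329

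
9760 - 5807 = 3953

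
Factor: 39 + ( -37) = 2 = 2^1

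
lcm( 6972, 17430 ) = 34860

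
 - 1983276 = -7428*267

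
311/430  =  311/430=0.72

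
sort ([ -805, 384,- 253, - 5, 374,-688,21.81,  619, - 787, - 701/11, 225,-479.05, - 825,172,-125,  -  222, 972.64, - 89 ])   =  [-825, - 805,-787 , - 688,  -  479.05,-253,-222, - 125, - 89, - 701/11,-5,21.81,172,225, 374, 384,619, 972.64]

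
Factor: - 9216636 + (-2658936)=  - 11875572 = -2^2 * 3^4*36653^1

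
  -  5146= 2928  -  8074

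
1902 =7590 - 5688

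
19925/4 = 4981 + 1/4 = 4981.25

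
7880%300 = 80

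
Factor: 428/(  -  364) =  - 107/91 = - 7^(-1 )*13^(-1 )*107^1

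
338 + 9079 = 9417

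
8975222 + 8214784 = 17190006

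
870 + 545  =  1415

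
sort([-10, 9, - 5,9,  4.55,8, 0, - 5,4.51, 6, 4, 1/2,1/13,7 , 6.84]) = [ - 10, - 5, - 5, 0,  1/13, 1/2, 4, 4.51, 4.55,6, 6.84 , 7 , 8, 9,9 ] 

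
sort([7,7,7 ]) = [ 7,7,7]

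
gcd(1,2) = 1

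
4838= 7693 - 2855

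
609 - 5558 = -4949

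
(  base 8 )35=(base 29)10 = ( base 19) 1A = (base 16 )1D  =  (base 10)29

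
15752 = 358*44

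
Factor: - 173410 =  - 2^1*5^1*  17341^1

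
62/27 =62/27 = 2.30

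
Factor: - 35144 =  - 2^3*23^1*191^1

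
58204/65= 58204/65= 895.45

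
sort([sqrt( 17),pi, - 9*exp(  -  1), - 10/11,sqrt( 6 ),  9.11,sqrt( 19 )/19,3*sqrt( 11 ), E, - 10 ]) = [ - 10,- 9*exp( - 1 ),-10/11, sqrt( 19) /19,sqrt(6),  E, pi  ,  sqrt (17 ), 9.11,3*sqrt( 11 )]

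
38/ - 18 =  - 3 + 8/9= - 2.11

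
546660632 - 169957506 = 376703126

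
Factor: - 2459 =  - 2459^1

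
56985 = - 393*( - 145 ) 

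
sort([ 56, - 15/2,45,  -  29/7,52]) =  [ - 15/2, - 29/7, 45 , 52 , 56]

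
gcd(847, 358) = 1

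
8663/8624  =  8663/8624= 1.00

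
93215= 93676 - 461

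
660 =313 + 347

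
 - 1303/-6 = 217+1/6 =217.17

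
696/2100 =58/175= 0.33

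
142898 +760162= 903060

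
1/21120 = 1/21120 = 0.00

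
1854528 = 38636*48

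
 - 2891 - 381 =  - 3272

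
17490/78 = 2915/13 =224.23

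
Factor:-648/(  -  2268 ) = 2^1* 7^( - 1)=2/7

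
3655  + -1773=1882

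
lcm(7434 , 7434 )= 7434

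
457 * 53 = 24221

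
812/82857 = 812/82857 = 0.01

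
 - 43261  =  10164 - 53425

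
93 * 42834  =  3983562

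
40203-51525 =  - 11322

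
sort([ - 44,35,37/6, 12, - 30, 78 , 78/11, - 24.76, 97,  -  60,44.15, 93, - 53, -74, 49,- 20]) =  [-74, -60 , - 53, - 44, - 30,  -  24.76, - 20, 37/6,78/11,12,  35,  44.15,49,78,93, 97]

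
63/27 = 7/3=2.33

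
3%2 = 1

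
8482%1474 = 1112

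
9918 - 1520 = 8398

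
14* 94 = 1316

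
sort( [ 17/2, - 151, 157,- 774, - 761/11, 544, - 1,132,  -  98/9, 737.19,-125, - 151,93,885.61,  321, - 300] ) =[  -  774, - 300, - 151, - 151, - 125 , - 761/11, - 98/9 ,-1, 17/2,93,132,157,  321,544, 737.19, 885.61]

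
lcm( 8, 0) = 0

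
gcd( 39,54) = 3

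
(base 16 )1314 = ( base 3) 20200220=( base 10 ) 4884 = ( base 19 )DA1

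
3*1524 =4572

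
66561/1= 66561= 66561.00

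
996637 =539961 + 456676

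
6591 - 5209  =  1382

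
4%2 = 0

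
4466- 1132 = 3334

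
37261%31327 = 5934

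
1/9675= 1/9675= 0.00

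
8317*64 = 532288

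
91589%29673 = 2570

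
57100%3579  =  3415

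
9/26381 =9/26381 = 0.00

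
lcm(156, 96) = 1248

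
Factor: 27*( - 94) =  - 2^1*3^3*47^1 = - 2538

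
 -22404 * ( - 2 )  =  44808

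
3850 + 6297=10147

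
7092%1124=348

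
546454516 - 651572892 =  - 105118376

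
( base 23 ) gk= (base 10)388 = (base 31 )CG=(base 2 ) 110000100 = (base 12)284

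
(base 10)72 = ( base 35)22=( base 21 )39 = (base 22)36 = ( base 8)110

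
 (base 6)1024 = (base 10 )232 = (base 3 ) 22121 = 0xE8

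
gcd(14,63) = 7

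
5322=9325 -4003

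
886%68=2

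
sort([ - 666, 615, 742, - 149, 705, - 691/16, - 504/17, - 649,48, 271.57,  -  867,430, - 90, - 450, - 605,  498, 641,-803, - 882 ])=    [ - 882, - 867, -803,-666, - 649, - 605, - 450 , - 149, - 90, - 691/16, - 504/17,48, 271.57,430,498, 615, 641,705, 742]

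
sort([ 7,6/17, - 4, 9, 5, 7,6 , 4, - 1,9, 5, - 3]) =[  -  4,-3 , - 1, 6/17,4,5,5,6,7, 7,9, 9]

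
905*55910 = 50598550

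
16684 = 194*86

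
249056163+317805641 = 566861804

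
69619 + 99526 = 169145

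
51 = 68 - 17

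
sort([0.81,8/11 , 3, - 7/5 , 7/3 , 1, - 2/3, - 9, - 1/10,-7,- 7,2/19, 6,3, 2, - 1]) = [- 9, - 7, - 7, - 7/5,-1, -2/3,-1/10,  2/19,8/11,0.81,1, 2,7/3,3, 3,6 ] 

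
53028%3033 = 1467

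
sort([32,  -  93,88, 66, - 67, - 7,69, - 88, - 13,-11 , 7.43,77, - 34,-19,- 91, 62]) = [-93, - 91,-88, -67, - 34, -19,-13,- 11 , - 7, 7.43,  32,62,  66,  69,77, 88] 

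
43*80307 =3453201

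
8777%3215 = 2347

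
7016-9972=-2956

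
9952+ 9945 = 19897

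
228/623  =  228/623 = 0.37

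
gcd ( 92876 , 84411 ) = 1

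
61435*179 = 10996865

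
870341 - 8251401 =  - 7381060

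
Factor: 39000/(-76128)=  - 125/244 = - 2^ ( - 2)*5^3*61^( - 1)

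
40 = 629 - 589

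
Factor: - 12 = - 2^2*3^1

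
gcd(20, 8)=4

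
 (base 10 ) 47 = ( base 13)38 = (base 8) 57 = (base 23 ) 21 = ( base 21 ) 25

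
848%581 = 267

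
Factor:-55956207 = - 3^1*18652069^1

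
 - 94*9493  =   - 892342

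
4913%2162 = 589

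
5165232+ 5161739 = 10326971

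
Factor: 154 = 2^1*7^1*11^1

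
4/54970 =2/27485 = 0.00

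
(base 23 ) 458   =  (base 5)32424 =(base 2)100010111111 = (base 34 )1vt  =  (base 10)2239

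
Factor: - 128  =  - 2^7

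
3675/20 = 735/4 = 183.75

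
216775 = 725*299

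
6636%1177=751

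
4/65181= 4/65181   =  0.00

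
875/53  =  875/53 = 16.51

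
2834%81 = 80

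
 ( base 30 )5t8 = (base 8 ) 12402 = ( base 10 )5378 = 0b1010100000010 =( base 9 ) 7335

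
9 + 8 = 17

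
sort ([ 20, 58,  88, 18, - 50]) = [ - 50, 18,20, 58,88]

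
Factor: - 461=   -461^1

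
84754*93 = 7882122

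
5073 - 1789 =3284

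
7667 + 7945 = 15612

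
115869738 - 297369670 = - 181499932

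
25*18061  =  451525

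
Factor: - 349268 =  - 2^2*87317^1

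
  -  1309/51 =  -26 + 1/3 = - 25.67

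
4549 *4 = 18196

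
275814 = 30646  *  9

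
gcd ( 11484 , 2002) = 22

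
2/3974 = 1/1987= 0.00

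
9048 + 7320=16368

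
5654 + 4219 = 9873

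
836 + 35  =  871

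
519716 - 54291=465425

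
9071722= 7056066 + 2015656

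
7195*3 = 21585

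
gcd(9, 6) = 3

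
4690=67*70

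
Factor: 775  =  5^2*31^1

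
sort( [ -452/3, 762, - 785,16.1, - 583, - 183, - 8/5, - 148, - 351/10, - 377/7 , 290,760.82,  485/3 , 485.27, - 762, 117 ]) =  [ -785, -762, - 583,-183 , - 452/3, - 148, - 377/7,-351/10, - 8/5,  16.1, 117, 485/3,290, 485.27, 760.82 , 762]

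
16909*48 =811632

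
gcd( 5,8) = 1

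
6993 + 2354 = 9347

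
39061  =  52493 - 13432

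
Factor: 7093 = 41^1*173^1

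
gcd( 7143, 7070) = 1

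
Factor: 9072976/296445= 2^4*3^( - 1)*5^( -1)*11^1*19763^( - 1)*51551^1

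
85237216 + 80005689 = 165242905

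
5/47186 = 5/47186 = 0.00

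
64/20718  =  32/10359   =  0.00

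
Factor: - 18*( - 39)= 702 = 2^1*3^3*13^1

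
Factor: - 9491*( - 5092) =2^2*19^1 *67^1*9491^1 = 48328172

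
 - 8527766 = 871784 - 9399550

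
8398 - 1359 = 7039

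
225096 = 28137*8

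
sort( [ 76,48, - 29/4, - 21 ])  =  [ -21,  -  29/4,48,76]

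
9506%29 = 23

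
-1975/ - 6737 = 1975/6737 = 0.29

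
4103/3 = 1367 + 2/3 = 1367.67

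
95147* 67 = 6374849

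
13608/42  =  324 = 324.00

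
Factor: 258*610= 157380 = 2^2*3^1*5^1*43^1 *61^1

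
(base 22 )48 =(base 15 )66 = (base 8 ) 140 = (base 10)96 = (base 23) 44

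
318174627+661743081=979917708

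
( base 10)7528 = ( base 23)e57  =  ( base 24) d1g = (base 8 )16550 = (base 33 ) 6U4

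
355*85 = 30175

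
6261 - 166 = 6095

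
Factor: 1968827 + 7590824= 23^1*227^1*1831^1 = 9559651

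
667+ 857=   1524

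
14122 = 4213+9909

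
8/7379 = 8/7379 =0.00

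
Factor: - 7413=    - 3^1* 7^1*353^1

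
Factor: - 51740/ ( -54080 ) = 199/208  =  2^ ( -4 ) *13^(-1)*199^1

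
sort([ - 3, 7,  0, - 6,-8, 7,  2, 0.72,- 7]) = [-8,-7,  -  6,-3,  0,0.72, 2,7, 7]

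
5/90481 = 5/90481 =0.00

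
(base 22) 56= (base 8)164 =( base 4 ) 1310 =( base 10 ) 116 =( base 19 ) 62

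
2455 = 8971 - 6516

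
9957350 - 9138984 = 818366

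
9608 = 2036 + 7572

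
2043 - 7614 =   -  5571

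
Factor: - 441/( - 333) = 49/37=   7^2*37^(  -  1) 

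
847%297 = 253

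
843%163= 28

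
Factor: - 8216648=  - 2^3*11^1*93371^1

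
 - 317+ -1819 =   -  2136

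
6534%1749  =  1287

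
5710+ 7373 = 13083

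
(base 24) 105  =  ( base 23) 126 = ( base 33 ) hk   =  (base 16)245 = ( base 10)581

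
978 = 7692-6714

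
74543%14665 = 1218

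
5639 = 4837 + 802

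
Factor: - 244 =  - 2^2*61^1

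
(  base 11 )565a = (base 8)16426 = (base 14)29DC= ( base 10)7446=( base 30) 886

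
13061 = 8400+4661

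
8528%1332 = 536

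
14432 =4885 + 9547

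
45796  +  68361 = 114157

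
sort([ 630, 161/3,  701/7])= [ 161/3,701/7 , 630] 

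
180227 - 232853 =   -  52626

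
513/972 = 19/36= 0.53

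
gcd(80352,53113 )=1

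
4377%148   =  85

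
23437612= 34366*682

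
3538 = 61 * 58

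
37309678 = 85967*434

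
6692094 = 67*99882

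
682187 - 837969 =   -  155782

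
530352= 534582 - 4230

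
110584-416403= -305819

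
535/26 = 20 +15/26 = 20.58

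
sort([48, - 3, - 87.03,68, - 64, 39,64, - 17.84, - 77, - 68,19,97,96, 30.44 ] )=[ - 87.03, - 77, - 68, -64, - 17.84, - 3,19,30.44,39,48,64,68,96,97]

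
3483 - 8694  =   - 5211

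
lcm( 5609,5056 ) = 358976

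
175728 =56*3138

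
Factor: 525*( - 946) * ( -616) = 305936400 = 2^4*3^1* 5^2*7^2*11^2*43^1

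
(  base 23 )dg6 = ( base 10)7251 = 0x1C53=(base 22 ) ELD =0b1110001010011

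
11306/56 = 201 + 25/28 = 201.89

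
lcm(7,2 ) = 14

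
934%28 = 10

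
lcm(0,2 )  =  0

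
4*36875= 147500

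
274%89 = 7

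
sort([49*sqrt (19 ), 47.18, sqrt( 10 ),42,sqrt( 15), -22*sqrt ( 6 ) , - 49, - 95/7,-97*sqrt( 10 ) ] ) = [-97*sqrt(10 ) , - 22*sqrt( 6),- 49 , - 95/7, sqrt( 10),sqrt( 15 ),42 , 47.18  ,  49*sqrt(19 ) ]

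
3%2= 1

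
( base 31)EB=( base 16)1BD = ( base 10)445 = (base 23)J8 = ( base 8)675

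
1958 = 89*22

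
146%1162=146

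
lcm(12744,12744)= 12744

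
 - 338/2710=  - 169/1355 = -0.12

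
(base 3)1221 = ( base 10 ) 52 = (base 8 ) 64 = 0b110100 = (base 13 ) 40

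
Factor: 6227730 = 2^1*3^2*5^1*69197^1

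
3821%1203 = 212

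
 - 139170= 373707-512877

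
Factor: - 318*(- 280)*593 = 2^4*3^1*5^1*7^1*53^1*593^1 = 52800720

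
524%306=218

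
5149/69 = 5149/69=74.62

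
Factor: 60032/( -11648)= - 67/13 = - 13^( -1 )*67^1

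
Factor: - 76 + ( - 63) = -139^1 = - 139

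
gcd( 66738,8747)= 1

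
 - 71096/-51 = 71096/51 = 1394.04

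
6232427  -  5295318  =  937109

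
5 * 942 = 4710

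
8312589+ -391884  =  7920705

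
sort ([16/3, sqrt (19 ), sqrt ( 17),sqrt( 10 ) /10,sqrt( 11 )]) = [ sqrt ( 10) /10,sqrt(11 ), sqrt(17 ), sqrt(19 ),16/3 ] 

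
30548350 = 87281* 350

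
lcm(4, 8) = 8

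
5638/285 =5638/285= 19.78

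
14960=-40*( - 374)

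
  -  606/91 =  - 606/91 = -6.66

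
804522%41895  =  8517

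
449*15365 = 6898885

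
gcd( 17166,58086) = 6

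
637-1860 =-1223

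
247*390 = 96330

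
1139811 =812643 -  - 327168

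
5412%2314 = 784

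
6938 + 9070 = 16008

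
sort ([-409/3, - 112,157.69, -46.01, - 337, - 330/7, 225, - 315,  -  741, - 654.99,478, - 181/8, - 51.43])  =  [-741, - 654.99, - 337,-315, - 409/3, - 112 , - 51.43, - 330/7, - 46.01,-181/8,157.69, 225, 478]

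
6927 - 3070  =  3857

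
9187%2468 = 1783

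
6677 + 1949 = 8626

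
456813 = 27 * 16919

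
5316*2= 10632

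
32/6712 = 4/839 = 0.00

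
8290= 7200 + 1090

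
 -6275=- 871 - 5404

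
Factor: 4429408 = 2^5*97^1*1427^1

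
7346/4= 1836 + 1/2=1836.50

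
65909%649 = 360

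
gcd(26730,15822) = 54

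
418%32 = 2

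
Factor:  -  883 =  - 883^1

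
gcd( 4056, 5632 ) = 8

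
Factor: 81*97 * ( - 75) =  - 589275 = - 3^5*5^2*97^1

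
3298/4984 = 1649/2492  =  0.66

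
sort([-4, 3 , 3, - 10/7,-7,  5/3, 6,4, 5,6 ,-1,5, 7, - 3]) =[ - 7, - 4,  -  3, - 10/7, - 1, 5/3 , 3, 3, 4,  5, 5 , 6, 6,  7 ]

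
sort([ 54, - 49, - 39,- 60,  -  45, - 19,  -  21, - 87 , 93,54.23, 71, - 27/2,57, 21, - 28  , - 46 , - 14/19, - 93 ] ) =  [ - 93, - 87, - 60 , - 49, - 46,-45,-39, - 28, - 21, - 19 , - 27/2, - 14/19,  21,  54 , 54.23, 57, 71 , 93 ] 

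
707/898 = 707/898 = 0.79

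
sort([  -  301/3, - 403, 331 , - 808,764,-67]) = [ - 808, - 403, - 301/3, - 67, 331, 764 ] 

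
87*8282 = 720534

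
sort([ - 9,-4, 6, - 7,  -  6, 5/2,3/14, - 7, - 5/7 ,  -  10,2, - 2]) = [-10,  -  9,  -  7, - 7,-6, - 4, -2, - 5/7 , 3/14,2, 5/2,6]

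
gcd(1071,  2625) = 21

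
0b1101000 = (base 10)104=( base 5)404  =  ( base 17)62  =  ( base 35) 2Y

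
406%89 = 50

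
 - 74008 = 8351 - 82359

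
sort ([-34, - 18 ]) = [- 34, - 18 ] 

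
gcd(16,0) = 16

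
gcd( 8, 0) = 8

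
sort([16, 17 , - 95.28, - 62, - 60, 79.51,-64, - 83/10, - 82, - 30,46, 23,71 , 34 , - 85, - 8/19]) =[ - 95.28, - 85, - 82, - 64,-62, - 60 , - 30,- 83/10, - 8/19, 16 , 17, 23, 34, 46, 71 , 79.51 ]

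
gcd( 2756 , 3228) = 4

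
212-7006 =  - 6794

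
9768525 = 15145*645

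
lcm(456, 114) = 456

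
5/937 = 5/937 = 0.01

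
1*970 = 970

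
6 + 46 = 52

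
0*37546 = 0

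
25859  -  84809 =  - 58950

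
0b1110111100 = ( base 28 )164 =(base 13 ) 587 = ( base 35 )rb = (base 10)956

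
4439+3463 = 7902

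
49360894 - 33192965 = 16167929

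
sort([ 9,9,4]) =[ 4, 9,9 ] 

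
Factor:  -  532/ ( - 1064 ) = 1/2 = 2^(-1)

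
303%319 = 303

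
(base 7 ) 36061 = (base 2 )10010001011000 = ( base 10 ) 9304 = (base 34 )81M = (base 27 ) ckg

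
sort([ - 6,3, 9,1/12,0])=[ - 6, 0,1/12,3,9 ] 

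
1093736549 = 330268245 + 763468304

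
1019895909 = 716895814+303000095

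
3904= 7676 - 3772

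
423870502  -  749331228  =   - 325460726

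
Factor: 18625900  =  2^2 * 5^2* 186259^1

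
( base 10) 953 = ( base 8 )1671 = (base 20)27d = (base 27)188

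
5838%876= 582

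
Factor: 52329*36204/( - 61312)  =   - 473629779/15328 = -2^( - 5) * 3^2*7^1*431^1*479^( - 1)*17443^1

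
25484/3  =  8494 + 2/3 = 8494.67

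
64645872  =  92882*696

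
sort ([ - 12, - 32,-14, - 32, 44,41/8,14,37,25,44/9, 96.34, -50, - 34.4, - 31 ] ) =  [ - 50, - 34.4, - 32, - 32, -31, - 14, - 12,44/9, 41/8, 14,25,37,44,96.34] 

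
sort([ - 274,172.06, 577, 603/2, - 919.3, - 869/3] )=[ - 919.3 , - 869/3 , - 274, 172.06,603/2, 577]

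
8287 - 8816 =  - 529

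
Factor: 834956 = 2^2*208739^1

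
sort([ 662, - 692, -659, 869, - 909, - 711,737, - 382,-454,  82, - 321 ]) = [-909, - 711, - 692, - 659, - 454, - 382,-321, 82, 662, 737, 869]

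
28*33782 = 945896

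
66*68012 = 4488792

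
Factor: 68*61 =4148 = 2^2*17^1 * 61^1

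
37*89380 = 3307060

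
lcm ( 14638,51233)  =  102466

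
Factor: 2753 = 2753^1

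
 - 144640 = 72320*(-2 ) 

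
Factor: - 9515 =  - 5^1*11^1*173^1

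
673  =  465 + 208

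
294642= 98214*3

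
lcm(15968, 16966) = 271456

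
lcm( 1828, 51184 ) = 51184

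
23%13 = 10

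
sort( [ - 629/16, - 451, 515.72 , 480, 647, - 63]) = [ - 451, - 63, - 629/16,480,515.72,647] 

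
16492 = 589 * 28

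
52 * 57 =2964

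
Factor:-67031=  - 17^1*3943^1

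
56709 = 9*6301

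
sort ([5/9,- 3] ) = [ -3, 5/9 ] 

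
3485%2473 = 1012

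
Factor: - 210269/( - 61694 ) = 743/218 = 2^(-1 )  *  109^ ( - 1) * 743^1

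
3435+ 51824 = 55259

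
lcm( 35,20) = 140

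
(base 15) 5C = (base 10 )87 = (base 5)322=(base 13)69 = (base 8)127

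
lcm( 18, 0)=0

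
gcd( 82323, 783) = 27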